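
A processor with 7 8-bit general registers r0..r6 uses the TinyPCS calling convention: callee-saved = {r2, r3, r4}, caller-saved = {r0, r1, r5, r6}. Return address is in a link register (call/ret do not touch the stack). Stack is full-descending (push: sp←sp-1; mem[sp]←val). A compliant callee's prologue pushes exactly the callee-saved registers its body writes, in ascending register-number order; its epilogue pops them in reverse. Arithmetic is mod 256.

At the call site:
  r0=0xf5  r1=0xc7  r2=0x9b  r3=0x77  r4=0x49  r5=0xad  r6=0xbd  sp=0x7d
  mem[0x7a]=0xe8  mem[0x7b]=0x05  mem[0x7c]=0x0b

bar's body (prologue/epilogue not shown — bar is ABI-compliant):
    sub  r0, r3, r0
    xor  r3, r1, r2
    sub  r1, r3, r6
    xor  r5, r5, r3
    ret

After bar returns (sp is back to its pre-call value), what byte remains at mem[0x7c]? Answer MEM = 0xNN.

prologue: push r3 → mem[0x7c]=0x77, sp=0x7c
body[0] sub  r0, r3, r0 → r0=0x82
body[1] xor  r3, r1, r2 → r3=0x5c
body[2] sub  r1, r3, r6 → r1=0x9f
body[3] xor  r5, r5, r3 → r5=0xf1
epilogue: pop r3=0x77, sp=0x7d
prologue pushed ['r3'] at ['0x7c']

MEM = 0x77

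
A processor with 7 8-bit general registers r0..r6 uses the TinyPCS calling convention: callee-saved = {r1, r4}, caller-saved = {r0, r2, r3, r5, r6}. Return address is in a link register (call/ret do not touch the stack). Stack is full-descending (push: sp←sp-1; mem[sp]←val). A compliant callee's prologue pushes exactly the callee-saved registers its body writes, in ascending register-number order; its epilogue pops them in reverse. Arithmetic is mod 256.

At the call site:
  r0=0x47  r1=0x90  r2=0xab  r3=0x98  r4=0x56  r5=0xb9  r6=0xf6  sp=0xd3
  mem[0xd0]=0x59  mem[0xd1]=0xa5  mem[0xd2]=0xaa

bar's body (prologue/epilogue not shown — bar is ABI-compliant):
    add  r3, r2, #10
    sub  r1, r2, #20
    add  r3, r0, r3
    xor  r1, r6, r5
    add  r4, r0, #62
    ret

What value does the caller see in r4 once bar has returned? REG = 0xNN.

prologue: push r1 → mem[0xd2]=0x90, sp=0xd2
prologue: push r4 → mem[0xd1]=0x56, sp=0xd1
body[0] add  r3, r2, #10 → r3=0xb5
body[1] sub  r1, r2, #20 → r1=0x97
body[2] add  r3, r0, r3 → r3=0xfc
body[3] xor  r1, r6, r5 → r1=0x4f
body[4] add  r4, r0, #62 → r4=0x85
epilogue: pop r4=0x56, sp=0xd2
epilogue: pop r1=0x90, sp=0xd3
r4 is callee-saved → restored

REG = 0x56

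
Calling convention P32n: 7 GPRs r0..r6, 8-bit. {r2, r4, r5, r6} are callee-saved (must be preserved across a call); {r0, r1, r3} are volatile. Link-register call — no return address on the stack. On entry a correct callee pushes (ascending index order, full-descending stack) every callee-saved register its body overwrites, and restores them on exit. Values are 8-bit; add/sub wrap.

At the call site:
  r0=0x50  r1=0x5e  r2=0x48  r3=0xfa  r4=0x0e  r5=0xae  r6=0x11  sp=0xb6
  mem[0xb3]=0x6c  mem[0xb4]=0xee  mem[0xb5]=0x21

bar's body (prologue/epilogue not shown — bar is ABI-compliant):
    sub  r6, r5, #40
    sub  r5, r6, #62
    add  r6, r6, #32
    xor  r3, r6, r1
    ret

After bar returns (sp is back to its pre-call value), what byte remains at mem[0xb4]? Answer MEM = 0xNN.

prologue: push r5 -> mem[0xb5]=0xae, sp=0xb5
prologue: push r6 -> mem[0xb4]=0x11, sp=0xb4
body[0] sub  r6, r5, #40 -> r6=0x86
body[1] sub  r5, r6, #62 -> r5=0x48
body[2] add  r6, r6, #32 -> r6=0xa6
body[3] xor  r3, r6, r1 -> r3=0xf8
epilogue: pop r6=0x11, sp=0xb5
epilogue: pop r5=0xae, sp=0xb6
prologue pushed ['r5', 'r6'] at ['0xb5', '0xb4']

MEM = 0x11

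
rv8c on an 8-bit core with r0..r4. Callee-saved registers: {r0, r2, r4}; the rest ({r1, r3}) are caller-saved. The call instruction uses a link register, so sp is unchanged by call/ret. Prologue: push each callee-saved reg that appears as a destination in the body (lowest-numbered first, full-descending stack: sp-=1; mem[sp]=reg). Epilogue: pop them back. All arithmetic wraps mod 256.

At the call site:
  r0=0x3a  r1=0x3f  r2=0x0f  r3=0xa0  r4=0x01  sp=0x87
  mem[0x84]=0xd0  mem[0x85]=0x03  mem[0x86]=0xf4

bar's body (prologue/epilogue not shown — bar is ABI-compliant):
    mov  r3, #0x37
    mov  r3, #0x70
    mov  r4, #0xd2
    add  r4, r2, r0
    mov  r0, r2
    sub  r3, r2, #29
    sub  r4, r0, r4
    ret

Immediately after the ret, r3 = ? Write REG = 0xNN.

prologue: push r0 → mem[0x86]=0x3a, sp=0x86
prologue: push r4 → mem[0x85]=0x01, sp=0x85
body[0] mov  r3, #0x37 → r3=0x37
body[1] mov  r3, #0x70 → r3=0x70
body[2] mov  r4, #0xd2 → r4=0xd2
body[3] add  r4, r2, r0 → r4=0x49
body[4] mov  r0, r2 → r0=0x0f
body[5] sub  r3, r2, #29 → r3=0xf2
body[6] sub  r4, r0, r4 → r4=0xc6
epilogue: pop r4=0x01, sp=0x86
epilogue: pop r0=0x3a, sp=0x87
r3 is caller-saved → body value

REG = 0xf2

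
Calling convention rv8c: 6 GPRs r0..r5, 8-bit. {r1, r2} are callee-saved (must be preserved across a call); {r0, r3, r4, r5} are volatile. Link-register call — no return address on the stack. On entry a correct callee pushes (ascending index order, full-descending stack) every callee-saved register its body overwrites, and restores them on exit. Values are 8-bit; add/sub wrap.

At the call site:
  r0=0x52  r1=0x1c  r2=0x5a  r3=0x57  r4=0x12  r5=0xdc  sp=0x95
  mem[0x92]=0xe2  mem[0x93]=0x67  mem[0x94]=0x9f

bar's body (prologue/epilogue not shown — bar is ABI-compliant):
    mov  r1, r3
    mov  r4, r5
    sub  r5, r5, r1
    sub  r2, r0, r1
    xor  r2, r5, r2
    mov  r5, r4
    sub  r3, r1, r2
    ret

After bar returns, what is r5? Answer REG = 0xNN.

REG = 0xdc

prologue: push r1 -> mem[0x94]=0x1c, sp=0x94
prologue: push r2 -> mem[0x93]=0x5a, sp=0x93
body[0] mov  r1, r3 -> r1=0x57
body[1] mov  r4, r5 -> r4=0xdc
body[2] sub  r5, r5, r1 -> r5=0x85
body[3] sub  r2, r0, r1 -> r2=0xfb
body[4] xor  r2, r5, r2 -> r2=0x7e
body[5] mov  r5, r4 -> r5=0xdc
body[6] sub  r3, r1, r2 -> r3=0xd9
epilogue: pop r2=0x5a, sp=0x94
epilogue: pop r1=0x1c, sp=0x95
r5 is caller-saved -> body value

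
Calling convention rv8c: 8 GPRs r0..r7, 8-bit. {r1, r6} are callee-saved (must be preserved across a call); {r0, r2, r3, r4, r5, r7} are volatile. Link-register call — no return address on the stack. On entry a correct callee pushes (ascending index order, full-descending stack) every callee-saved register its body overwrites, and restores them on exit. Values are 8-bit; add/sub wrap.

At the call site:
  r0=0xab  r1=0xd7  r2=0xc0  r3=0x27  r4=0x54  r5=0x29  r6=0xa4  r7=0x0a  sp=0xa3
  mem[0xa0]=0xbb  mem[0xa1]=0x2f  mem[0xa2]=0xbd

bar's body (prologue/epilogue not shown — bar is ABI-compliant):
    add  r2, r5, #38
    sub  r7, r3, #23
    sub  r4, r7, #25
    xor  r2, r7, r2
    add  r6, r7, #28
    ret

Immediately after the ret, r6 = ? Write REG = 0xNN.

prologue: push r6 → mem[0xa2]=0xa4, sp=0xa2
body[0] add  r2, r5, #38 → r2=0x4f
body[1] sub  r7, r3, #23 → r7=0x10
body[2] sub  r4, r7, #25 → r4=0xf7
body[3] xor  r2, r7, r2 → r2=0x5f
body[4] add  r6, r7, #28 → r6=0x2c
epilogue: pop r6=0xa4, sp=0xa3
r6 is callee-saved → restored

REG = 0xa4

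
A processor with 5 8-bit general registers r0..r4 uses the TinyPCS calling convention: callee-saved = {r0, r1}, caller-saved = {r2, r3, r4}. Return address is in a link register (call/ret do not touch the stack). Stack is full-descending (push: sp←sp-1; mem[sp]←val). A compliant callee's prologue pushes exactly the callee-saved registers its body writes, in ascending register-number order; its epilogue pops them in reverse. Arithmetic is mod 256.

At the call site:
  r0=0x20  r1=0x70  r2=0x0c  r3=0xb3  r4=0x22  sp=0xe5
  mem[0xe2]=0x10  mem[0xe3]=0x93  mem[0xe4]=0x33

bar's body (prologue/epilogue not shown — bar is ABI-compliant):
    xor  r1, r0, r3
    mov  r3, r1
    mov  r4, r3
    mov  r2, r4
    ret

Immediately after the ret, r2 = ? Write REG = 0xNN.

REG = 0x93

prologue: push r1 -> mem[0xe4]=0x70, sp=0xe4
body[0] xor  r1, r0, r3 -> r1=0x93
body[1] mov  r3, r1 -> r3=0x93
body[2] mov  r4, r3 -> r4=0x93
body[3] mov  r2, r4 -> r2=0x93
epilogue: pop r1=0x70, sp=0xe5
r2 is caller-saved -> body value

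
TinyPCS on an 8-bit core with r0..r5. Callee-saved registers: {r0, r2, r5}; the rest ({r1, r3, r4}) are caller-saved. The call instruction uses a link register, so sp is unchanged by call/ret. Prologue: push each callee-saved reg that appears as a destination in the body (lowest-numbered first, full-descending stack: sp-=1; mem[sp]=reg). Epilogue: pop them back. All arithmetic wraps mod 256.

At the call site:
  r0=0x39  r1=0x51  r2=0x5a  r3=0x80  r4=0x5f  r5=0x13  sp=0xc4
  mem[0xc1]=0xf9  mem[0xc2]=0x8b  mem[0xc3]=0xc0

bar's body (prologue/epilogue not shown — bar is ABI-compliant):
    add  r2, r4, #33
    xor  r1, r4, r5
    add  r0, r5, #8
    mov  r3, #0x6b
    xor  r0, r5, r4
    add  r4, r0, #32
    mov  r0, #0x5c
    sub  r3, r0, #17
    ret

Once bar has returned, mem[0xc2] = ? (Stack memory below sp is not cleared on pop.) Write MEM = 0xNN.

prologue: push r0 -> mem[0xc3]=0x39, sp=0xc3
prologue: push r2 -> mem[0xc2]=0x5a, sp=0xc2
body[0] add  r2, r4, #33 -> r2=0x80
body[1] xor  r1, r4, r5 -> r1=0x4c
body[2] add  r0, r5, #8 -> r0=0x1b
body[3] mov  r3, #0x6b -> r3=0x6b
body[4] xor  r0, r5, r4 -> r0=0x4c
body[5] add  r4, r0, #32 -> r4=0x6c
body[6] mov  r0, #0x5c -> r0=0x5c
body[7] sub  r3, r0, #17 -> r3=0x4b
epilogue: pop r2=0x5a, sp=0xc3
epilogue: pop r0=0x39, sp=0xc4
prologue pushed ['r0', 'r2'] at ['0xc3', '0xc2']

MEM = 0x5a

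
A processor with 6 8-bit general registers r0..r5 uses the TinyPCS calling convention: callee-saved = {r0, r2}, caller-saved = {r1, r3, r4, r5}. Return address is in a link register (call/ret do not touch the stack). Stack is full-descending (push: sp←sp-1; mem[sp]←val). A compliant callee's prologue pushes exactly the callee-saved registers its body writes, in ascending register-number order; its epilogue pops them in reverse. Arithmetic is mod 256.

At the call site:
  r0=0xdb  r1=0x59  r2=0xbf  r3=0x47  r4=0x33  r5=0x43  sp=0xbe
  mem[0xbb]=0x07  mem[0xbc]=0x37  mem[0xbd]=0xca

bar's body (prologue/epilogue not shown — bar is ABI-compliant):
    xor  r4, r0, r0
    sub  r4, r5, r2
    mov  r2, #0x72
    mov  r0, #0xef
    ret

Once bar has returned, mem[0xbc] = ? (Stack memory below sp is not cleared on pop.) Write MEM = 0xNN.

prologue: push r0 -> mem[0xbd]=0xdb, sp=0xbd
prologue: push r2 -> mem[0xbc]=0xbf, sp=0xbc
body[0] xor  r4, r0, r0 -> r4=0x00
body[1] sub  r4, r5, r2 -> r4=0x84
body[2] mov  r2, #0x72 -> r2=0x72
body[3] mov  r0, #0xef -> r0=0xef
epilogue: pop r2=0xbf, sp=0xbd
epilogue: pop r0=0xdb, sp=0xbe
prologue pushed ['r0', 'r2'] at ['0xbd', '0xbc']

MEM = 0xbf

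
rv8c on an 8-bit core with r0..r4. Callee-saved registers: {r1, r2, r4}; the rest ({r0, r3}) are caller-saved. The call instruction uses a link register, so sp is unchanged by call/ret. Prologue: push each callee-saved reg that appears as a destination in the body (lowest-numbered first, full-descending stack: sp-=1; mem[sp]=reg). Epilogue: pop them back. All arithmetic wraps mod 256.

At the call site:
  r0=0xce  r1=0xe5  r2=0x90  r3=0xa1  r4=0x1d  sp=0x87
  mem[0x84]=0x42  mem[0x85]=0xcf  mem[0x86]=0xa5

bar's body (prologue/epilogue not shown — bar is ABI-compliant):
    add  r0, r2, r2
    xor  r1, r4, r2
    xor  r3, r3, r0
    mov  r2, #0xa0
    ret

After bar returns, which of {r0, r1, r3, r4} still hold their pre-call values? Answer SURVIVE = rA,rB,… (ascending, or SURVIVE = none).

SURVIVE = r1,r4

prologue: push r1 -> mem[0x86]=0xe5, sp=0x86
prologue: push r2 -> mem[0x85]=0x90, sp=0x85
body[0] add  r0, r2, r2 -> r0=0x20
body[1] xor  r1, r4, r2 -> r1=0x8d
body[2] xor  r3, r3, r0 -> r3=0x81
body[3] mov  r2, #0xa0 -> r2=0xa0
epilogue: pop r2=0x90, sp=0x86
epilogue: pop r1=0xe5, sp=0x87
r0: caller-saved, written=True
r1: callee-saved, written=True
r3: caller-saved, written=True
r4: callee-saved, written=False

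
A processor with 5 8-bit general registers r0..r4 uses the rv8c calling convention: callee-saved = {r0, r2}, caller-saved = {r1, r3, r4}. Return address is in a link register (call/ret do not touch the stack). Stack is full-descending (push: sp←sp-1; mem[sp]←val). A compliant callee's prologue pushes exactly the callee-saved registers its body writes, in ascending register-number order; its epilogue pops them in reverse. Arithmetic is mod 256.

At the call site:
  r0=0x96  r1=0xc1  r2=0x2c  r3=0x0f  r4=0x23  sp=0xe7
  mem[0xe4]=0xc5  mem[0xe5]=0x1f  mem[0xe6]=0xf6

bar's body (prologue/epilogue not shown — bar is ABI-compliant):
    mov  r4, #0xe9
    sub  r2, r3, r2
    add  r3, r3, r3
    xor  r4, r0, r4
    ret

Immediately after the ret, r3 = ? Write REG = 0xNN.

REG = 0x1e

prologue: push r2 → mem[0xe6]=0x2c, sp=0xe6
body[0] mov  r4, #0xe9 → r4=0xe9
body[1] sub  r2, r3, r2 → r2=0xe3
body[2] add  r3, r3, r3 → r3=0x1e
body[3] xor  r4, r0, r4 → r4=0x7f
epilogue: pop r2=0x2c, sp=0xe7
r3 is caller-saved → body value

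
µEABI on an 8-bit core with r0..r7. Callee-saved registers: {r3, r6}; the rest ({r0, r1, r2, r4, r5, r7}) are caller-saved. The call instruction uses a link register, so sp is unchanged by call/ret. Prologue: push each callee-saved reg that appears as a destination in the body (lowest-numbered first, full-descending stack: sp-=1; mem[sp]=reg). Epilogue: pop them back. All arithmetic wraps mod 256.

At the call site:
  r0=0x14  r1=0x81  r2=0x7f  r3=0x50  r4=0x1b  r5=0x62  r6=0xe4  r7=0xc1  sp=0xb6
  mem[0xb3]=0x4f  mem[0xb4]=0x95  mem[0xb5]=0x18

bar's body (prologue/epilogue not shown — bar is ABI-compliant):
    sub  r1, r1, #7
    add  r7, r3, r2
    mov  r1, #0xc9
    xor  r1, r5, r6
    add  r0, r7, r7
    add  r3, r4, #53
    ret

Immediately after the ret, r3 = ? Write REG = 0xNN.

prologue: push r3 → mem[0xb5]=0x50, sp=0xb5
body[0] sub  r1, r1, #7 → r1=0x7a
body[1] add  r7, r3, r2 → r7=0xcf
body[2] mov  r1, #0xc9 → r1=0xc9
body[3] xor  r1, r5, r6 → r1=0x86
body[4] add  r0, r7, r7 → r0=0x9e
body[5] add  r3, r4, #53 → r3=0x50
epilogue: pop r3=0x50, sp=0xb6
r3 is callee-saved → restored

REG = 0x50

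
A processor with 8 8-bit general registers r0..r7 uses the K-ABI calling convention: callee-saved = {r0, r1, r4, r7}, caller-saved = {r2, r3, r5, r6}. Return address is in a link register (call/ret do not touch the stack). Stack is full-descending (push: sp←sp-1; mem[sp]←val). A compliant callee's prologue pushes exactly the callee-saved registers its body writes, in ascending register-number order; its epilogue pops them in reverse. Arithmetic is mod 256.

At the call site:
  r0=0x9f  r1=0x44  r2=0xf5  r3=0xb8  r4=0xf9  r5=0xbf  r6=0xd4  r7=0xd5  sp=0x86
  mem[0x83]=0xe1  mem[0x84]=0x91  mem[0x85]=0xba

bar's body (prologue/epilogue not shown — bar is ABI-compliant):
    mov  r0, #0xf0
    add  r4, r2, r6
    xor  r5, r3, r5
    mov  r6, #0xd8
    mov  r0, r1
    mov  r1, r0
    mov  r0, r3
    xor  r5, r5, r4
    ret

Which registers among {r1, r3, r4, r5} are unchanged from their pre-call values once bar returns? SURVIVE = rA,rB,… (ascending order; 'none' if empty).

SURVIVE = r1,r3,r4

prologue: push r0 → mem[0x85]=0x9f, sp=0x85
prologue: push r1 → mem[0x84]=0x44, sp=0x84
prologue: push r4 → mem[0x83]=0xf9, sp=0x83
body[0] mov  r0, #0xf0 → r0=0xf0
body[1] add  r4, r2, r6 → r4=0xc9
body[2] xor  r5, r3, r5 → r5=0x07
body[3] mov  r6, #0xd8 → r6=0xd8
body[4] mov  r0, r1 → r0=0x44
body[5] mov  r1, r0 → r1=0x44
body[6] mov  r0, r3 → r0=0xb8
body[7] xor  r5, r5, r4 → r5=0xce
epilogue: pop r4=0xf9, sp=0x84
epilogue: pop r1=0x44, sp=0x85
epilogue: pop r0=0x9f, sp=0x86
r1: callee-saved, written=True
r3: caller-saved, written=False
r4: callee-saved, written=True
r5: caller-saved, written=True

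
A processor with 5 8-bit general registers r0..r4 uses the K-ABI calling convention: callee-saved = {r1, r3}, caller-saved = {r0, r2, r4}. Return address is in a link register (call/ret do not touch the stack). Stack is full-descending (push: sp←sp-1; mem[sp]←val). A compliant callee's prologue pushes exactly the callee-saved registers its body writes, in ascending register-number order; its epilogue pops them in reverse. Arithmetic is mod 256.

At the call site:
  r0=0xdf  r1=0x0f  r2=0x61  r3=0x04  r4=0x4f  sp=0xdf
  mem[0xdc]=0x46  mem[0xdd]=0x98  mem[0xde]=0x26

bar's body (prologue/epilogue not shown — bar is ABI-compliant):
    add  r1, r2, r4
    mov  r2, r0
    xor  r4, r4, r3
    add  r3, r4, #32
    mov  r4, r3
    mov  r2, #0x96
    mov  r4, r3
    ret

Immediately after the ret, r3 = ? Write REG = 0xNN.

prologue: push r1 → mem[0xde]=0x0f, sp=0xde
prologue: push r3 → mem[0xdd]=0x04, sp=0xdd
body[0] add  r1, r2, r4 → r1=0xb0
body[1] mov  r2, r0 → r2=0xdf
body[2] xor  r4, r4, r3 → r4=0x4b
body[3] add  r3, r4, #32 → r3=0x6b
body[4] mov  r4, r3 → r4=0x6b
body[5] mov  r2, #0x96 → r2=0x96
body[6] mov  r4, r3 → r4=0x6b
epilogue: pop r3=0x04, sp=0xde
epilogue: pop r1=0x0f, sp=0xdf
r3 is callee-saved → restored

REG = 0x04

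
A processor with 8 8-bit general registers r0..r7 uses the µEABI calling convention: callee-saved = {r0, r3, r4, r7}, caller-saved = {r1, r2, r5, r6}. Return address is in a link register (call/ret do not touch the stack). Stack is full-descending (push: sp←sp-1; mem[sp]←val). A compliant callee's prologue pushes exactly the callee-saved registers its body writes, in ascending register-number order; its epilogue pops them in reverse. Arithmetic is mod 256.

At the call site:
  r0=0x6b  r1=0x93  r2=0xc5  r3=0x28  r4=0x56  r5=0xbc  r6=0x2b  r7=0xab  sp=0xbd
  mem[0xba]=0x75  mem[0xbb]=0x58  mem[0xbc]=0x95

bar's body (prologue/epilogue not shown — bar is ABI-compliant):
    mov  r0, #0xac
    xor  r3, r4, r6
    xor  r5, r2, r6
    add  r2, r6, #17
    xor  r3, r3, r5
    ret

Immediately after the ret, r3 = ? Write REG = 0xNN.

REG = 0x28

prologue: push r0 -> mem[0xbc]=0x6b, sp=0xbc
prologue: push r3 -> mem[0xbb]=0x28, sp=0xbb
body[0] mov  r0, #0xac -> r0=0xac
body[1] xor  r3, r4, r6 -> r3=0x7d
body[2] xor  r5, r2, r6 -> r5=0xee
body[3] add  r2, r6, #17 -> r2=0x3c
body[4] xor  r3, r3, r5 -> r3=0x93
epilogue: pop r3=0x28, sp=0xbc
epilogue: pop r0=0x6b, sp=0xbd
r3 is callee-saved -> restored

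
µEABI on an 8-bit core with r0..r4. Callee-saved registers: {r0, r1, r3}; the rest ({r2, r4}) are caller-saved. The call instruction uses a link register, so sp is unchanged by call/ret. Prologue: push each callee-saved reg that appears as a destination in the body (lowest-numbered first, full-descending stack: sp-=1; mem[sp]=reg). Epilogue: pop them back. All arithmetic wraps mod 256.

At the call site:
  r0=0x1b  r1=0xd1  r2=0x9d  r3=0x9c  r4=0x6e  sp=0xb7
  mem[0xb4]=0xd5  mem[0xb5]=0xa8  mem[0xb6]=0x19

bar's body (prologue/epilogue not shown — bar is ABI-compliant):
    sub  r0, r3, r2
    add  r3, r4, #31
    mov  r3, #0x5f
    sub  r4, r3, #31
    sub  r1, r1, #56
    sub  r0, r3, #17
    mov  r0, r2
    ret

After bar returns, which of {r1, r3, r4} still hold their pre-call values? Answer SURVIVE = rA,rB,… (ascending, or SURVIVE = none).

SURVIVE = r1,r3

prologue: push r0 -> mem[0xb6]=0x1b, sp=0xb6
prologue: push r1 -> mem[0xb5]=0xd1, sp=0xb5
prologue: push r3 -> mem[0xb4]=0x9c, sp=0xb4
body[0] sub  r0, r3, r2 -> r0=0xff
body[1] add  r3, r4, #31 -> r3=0x8d
body[2] mov  r3, #0x5f -> r3=0x5f
body[3] sub  r4, r3, #31 -> r4=0x40
body[4] sub  r1, r1, #56 -> r1=0x99
body[5] sub  r0, r3, #17 -> r0=0x4e
body[6] mov  r0, r2 -> r0=0x9d
epilogue: pop r3=0x9c, sp=0xb5
epilogue: pop r1=0xd1, sp=0xb6
epilogue: pop r0=0x1b, sp=0xb7
r1: callee-saved, written=True
r3: callee-saved, written=True
r4: caller-saved, written=True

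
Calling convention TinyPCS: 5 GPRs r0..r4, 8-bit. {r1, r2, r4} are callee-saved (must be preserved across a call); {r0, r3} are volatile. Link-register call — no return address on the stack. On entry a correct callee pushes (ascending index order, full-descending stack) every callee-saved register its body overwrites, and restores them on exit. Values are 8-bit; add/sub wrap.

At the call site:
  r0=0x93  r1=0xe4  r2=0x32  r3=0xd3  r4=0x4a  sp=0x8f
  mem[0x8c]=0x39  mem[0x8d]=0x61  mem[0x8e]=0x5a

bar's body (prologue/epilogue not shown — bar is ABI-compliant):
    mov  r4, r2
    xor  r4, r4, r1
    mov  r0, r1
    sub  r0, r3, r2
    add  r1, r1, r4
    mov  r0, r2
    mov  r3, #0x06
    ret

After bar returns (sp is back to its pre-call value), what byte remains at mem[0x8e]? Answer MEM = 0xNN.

prologue: push r1 → mem[0x8e]=0xe4, sp=0x8e
prologue: push r4 → mem[0x8d]=0x4a, sp=0x8d
body[0] mov  r4, r2 → r4=0x32
body[1] xor  r4, r4, r1 → r4=0xd6
body[2] mov  r0, r1 → r0=0xe4
body[3] sub  r0, r3, r2 → r0=0xa1
body[4] add  r1, r1, r4 → r1=0xba
body[5] mov  r0, r2 → r0=0x32
body[6] mov  r3, #0x06 → r3=0x06
epilogue: pop r4=0x4a, sp=0x8e
epilogue: pop r1=0xe4, sp=0x8f
prologue pushed ['r1', 'r4'] at ['0x8e', '0x8d']

MEM = 0xe4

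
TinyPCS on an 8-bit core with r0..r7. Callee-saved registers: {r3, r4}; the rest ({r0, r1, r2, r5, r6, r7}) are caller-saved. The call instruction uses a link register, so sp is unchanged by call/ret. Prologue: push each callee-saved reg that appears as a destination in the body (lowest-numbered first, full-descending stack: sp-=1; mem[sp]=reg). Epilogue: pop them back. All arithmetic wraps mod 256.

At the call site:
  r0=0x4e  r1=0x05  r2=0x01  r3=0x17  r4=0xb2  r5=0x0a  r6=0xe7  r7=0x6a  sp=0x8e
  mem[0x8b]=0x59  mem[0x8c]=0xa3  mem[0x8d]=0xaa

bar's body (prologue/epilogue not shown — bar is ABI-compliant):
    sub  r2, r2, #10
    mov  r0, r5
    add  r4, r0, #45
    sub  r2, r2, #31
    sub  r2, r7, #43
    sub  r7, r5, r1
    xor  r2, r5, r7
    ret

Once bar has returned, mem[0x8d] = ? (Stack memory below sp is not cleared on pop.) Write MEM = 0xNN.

prologue: push r4 → mem[0x8d]=0xb2, sp=0x8d
body[0] sub  r2, r2, #10 → r2=0xf7
body[1] mov  r0, r5 → r0=0x0a
body[2] add  r4, r0, #45 → r4=0x37
body[3] sub  r2, r2, #31 → r2=0xd8
body[4] sub  r2, r7, #43 → r2=0x3f
body[5] sub  r7, r5, r1 → r7=0x05
body[6] xor  r2, r5, r7 → r2=0x0f
epilogue: pop r4=0xb2, sp=0x8e
prologue pushed ['r4'] at ['0x8d']

MEM = 0xb2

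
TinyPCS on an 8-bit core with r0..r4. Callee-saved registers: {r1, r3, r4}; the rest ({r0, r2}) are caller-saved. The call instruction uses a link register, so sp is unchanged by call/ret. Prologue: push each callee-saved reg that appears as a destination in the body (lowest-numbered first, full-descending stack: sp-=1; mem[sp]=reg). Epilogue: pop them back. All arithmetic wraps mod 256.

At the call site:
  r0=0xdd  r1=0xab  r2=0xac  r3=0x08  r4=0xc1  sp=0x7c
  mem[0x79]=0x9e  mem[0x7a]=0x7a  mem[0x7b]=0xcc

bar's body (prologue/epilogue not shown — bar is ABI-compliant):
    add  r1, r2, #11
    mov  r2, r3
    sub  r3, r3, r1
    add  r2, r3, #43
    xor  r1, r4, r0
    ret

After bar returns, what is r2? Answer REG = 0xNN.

REG = 0x7c

prologue: push r1 -> mem[0x7b]=0xab, sp=0x7b
prologue: push r3 -> mem[0x7a]=0x08, sp=0x7a
body[0] add  r1, r2, #11 -> r1=0xb7
body[1] mov  r2, r3 -> r2=0x08
body[2] sub  r3, r3, r1 -> r3=0x51
body[3] add  r2, r3, #43 -> r2=0x7c
body[4] xor  r1, r4, r0 -> r1=0x1c
epilogue: pop r3=0x08, sp=0x7b
epilogue: pop r1=0xab, sp=0x7c
r2 is caller-saved -> body value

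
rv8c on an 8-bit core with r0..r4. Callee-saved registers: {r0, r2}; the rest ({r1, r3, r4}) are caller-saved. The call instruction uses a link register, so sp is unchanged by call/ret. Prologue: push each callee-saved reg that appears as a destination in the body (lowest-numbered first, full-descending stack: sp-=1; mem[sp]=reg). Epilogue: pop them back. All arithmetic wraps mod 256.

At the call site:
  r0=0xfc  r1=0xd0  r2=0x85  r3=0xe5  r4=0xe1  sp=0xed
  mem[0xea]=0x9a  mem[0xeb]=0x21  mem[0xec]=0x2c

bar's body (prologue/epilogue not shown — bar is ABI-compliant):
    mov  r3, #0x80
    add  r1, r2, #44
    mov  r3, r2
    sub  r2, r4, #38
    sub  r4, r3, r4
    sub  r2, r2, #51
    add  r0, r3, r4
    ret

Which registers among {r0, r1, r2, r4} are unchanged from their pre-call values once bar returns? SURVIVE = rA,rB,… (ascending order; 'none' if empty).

prologue: push r0 → mem[0xec]=0xfc, sp=0xec
prologue: push r2 → mem[0xeb]=0x85, sp=0xeb
body[0] mov  r3, #0x80 → r3=0x80
body[1] add  r1, r2, #44 → r1=0xb1
body[2] mov  r3, r2 → r3=0x85
body[3] sub  r2, r4, #38 → r2=0xbb
body[4] sub  r4, r3, r4 → r4=0xa4
body[5] sub  r2, r2, #51 → r2=0x88
body[6] add  r0, r3, r4 → r0=0x29
epilogue: pop r2=0x85, sp=0xec
epilogue: pop r0=0xfc, sp=0xed
r0: callee-saved, written=True
r1: caller-saved, written=True
r2: callee-saved, written=True
r4: caller-saved, written=True

SURVIVE = r0,r2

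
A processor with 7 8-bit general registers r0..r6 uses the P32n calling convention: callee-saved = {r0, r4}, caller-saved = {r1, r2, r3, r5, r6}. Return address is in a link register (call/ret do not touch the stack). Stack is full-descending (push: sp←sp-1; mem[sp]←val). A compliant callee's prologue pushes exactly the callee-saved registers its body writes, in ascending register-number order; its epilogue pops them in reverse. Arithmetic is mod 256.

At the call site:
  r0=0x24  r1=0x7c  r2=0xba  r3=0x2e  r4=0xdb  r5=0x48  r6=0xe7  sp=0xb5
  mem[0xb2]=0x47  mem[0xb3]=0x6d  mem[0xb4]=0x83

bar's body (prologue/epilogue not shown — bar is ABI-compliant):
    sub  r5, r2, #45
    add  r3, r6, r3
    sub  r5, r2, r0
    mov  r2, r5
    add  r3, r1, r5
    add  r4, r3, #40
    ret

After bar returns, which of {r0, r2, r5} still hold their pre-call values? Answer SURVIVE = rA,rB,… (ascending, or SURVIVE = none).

SURVIVE = r0

prologue: push r4 -> mem[0xb4]=0xdb, sp=0xb4
body[0] sub  r5, r2, #45 -> r5=0x8d
body[1] add  r3, r6, r3 -> r3=0x15
body[2] sub  r5, r2, r0 -> r5=0x96
body[3] mov  r2, r5 -> r2=0x96
body[4] add  r3, r1, r5 -> r3=0x12
body[5] add  r4, r3, #40 -> r4=0x3a
epilogue: pop r4=0xdb, sp=0xb5
r0: callee-saved, written=False
r2: caller-saved, written=True
r5: caller-saved, written=True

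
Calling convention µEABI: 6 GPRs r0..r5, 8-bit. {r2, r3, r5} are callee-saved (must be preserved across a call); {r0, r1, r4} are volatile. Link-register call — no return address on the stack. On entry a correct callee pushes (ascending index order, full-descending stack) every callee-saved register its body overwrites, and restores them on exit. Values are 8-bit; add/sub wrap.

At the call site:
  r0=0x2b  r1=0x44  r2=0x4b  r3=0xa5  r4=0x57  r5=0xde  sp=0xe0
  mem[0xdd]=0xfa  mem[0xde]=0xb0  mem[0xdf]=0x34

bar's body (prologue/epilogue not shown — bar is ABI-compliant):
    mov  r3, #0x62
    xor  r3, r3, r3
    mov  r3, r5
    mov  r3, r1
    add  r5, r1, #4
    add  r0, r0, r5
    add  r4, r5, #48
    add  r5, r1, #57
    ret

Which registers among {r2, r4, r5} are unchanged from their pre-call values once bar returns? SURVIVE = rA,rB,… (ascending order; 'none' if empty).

SURVIVE = r2,r5

prologue: push r3 -> mem[0xdf]=0xa5, sp=0xdf
prologue: push r5 -> mem[0xde]=0xde, sp=0xde
body[0] mov  r3, #0x62 -> r3=0x62
body[1] xor  r3, r3, r3 -> r3=0x00
body[2] mov  r3, r5 -> r3=0xde
body[3] mov  r3, r1 -> r3=0x44
body[4] add  r5, r1, #4 -> r5=0x48
body[5] add  r0, r0, r5 -> r0=0x73
body[6] add  r4, r5, #48 -> r4=0x78
body[7] add  r5, r1, #57 -> r5=0x7d
epilogue: pop r5=0xde, sp=0xdf
epilogue: pop r3=0xa5, sp=0xe0
r2: callee-saved, written=False
r4: caller-saved, written=True
r5: callee-saved, written=True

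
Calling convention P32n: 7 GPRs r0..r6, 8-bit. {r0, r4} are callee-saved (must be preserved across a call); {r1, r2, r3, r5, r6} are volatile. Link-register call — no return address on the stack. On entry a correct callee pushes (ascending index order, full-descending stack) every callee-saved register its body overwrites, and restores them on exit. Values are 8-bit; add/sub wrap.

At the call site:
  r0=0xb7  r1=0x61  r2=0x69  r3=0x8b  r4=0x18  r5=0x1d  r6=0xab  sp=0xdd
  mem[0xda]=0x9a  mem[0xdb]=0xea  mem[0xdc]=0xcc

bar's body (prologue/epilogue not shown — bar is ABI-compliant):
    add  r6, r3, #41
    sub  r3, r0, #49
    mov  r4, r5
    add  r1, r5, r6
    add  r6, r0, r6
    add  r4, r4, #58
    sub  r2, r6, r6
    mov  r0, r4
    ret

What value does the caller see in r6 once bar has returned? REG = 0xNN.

prologue: push r0 -> mem[0xdc]=0xb7, sp=0xdc
prologue: push r4 -> mem[0xdb]=0x18, sp=0xdb
body[0] add  r6, r3, #41 -> r6=0xb4
body[1] sub  r3, r0, #49 -> r3=0x86
body[2] mov  r4, r5 -> r4=0x1d
body[3] add  r1, r5, r6 -> r1=0xd1
body[4] add  r6, r0, r6 -> r6=0x6b
body[5] add  r4, r4, #58 -> r4=0x57
body[6] sub  r2, r6, r6 -> r2=0x00
body[7] mov  r0, r4 -> r0=0x57
epilogue: pop r4=0x18, sp=0xdc
epilogue: pop r0=0xb7, sp=0xdd
r6 is caller-saved -> body value

REG = 0x6b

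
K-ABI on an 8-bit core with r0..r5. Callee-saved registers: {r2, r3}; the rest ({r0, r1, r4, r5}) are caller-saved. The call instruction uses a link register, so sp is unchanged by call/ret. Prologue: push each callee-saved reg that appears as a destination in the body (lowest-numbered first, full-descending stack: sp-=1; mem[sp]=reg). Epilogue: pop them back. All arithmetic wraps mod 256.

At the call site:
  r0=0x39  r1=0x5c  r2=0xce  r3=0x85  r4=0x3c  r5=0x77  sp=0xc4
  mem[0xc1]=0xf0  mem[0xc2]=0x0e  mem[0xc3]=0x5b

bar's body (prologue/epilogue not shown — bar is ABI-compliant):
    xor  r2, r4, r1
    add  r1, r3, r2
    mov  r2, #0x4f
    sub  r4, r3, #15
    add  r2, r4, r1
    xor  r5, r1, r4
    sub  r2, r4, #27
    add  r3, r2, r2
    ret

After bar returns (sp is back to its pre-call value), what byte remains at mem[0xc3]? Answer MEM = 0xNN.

MEM = 0xce

prologue: push r2 → mem[0xc3]=0xce, sp=0xc3
prologue: push r3 → mem[0xc2]=0x85, sp=0xc2
body[0] xor  r2, r4, r1 → r2=0x60
body[1] add  r1, r3, r2 → r1=0xe5
body[2] mov  r2, #0x4f → r2=0x4f
body[3] sub  r4, r3, #15 → r4=0x76
body[4] add  r2, r4, r1 → r2=0x5b
body[5] xor  r5, r1, r4 → r5=0x93
body[6] sub  r2, r4, #27 → r2=0x5b
body[7] add  r3, r2, r2 → r3=0xb6
epilogue: pop r3=0x85, sp=0xc3
epilogue: pop r2=0xce, sp=0xc4
prologue pushed ['r2', 'r3'] at ['0xc3', '0xc2']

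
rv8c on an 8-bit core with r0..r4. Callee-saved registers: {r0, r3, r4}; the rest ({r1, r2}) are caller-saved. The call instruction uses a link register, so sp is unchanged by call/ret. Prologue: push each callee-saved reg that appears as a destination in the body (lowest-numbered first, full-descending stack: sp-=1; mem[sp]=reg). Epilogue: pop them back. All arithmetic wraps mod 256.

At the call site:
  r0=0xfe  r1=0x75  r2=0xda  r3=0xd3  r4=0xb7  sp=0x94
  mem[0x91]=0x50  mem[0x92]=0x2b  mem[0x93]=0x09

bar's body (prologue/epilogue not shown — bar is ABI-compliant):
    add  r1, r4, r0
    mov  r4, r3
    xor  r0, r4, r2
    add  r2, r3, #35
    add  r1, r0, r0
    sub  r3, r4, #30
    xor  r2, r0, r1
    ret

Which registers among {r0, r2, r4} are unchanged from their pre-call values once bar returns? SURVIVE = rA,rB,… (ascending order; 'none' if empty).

prologue: push r0 -> mem[0x93]=0xfe, sp=0x93
prologue: push r3 -> mem[0x92]=0xd3, sp=0x92
prologue: push r4 -> mem[0x91]=0xb7, sp=0x91
body[0] add  r1, r4, r0 -> r1=0xb5
body[1] mov  r4, r3 -> r4=0xd3
body[2] xor  r0, r4, r2 -> r0=0x09
body[3] add  r2, r3, #35 -> r2=0xf6
body[4] add  r1, r0, r0 -> r1=0x12
body[5] sub  r3, r4, #30 -> r3=0xb5
body[6] xor  r2, r0, r1 -> r2=0x1b
epilogue: pop r4=0xb7, sp=0x92
epilogue: pop r3=0xd3, sp=0x93
epilogue: pop r0=0xfe, sp=0x94
r0: callee-saved, written=True
r2: caller-saved, written=True
r4: callee-saved, written=True

SURVIVE = r0,r4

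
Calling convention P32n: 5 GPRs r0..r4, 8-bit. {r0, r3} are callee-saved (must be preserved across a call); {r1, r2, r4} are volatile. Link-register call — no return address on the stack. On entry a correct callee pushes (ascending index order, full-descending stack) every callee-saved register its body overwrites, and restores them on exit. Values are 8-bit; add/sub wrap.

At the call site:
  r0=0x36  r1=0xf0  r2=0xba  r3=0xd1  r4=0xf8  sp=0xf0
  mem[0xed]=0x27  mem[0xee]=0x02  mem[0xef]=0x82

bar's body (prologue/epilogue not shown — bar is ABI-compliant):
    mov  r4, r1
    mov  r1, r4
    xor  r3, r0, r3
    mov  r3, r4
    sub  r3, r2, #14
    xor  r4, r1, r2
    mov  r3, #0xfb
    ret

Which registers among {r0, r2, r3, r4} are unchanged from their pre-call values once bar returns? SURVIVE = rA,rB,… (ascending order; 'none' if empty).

SURVIVE = r0,r2,r3

prologue: push r3 -> mem[0xef]=0xd1, sp=0xef
body[0] mov  r4, r1 -> r4=0xf0
body[1] mov  r1, r4 -> r1=0xf0
body[2] xor  r3, r0, r3 -> r3=0xe7
body[3] mov  r3, r4 -> r3=0xf0
body[4] sub  r3, r2, #14 -> r3=0xac
body[5] xor  r4, r1, r2 -> r4=0x4a
body[6] mov  r3, #0xfb -> r3=0xfb
epilogue: pop r3=0xd1, sp=0xf0
r0: callee-saved, written=False
r2: caller-saved, written=False
r3: callee-saved, written=True
r4: caller-saved, written=True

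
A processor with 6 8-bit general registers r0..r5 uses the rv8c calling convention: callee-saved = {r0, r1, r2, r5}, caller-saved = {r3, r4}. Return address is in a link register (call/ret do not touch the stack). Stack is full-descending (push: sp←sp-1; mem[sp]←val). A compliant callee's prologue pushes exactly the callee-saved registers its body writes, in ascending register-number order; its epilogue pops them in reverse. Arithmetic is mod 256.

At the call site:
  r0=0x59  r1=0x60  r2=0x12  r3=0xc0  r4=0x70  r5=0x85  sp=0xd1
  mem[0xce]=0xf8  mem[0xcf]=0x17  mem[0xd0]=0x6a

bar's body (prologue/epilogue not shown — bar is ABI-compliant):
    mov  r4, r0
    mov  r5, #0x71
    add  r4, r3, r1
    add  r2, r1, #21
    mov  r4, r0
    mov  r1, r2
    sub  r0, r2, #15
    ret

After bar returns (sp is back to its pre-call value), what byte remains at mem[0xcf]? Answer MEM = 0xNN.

prologue: push r0 → mem[0xd0]=0x59, sp=0xd0
prologue: push r1 → mem[0xcf]=0x60, sp=0xcf
prologue: push r2 → mem[0xce]=0x12, sp=0xce
prologue: push r5 → mem[0xcd]=0x85, sp=0xcd
body[0] mov  r4, r0 → r4=0x59
body[1] mov  r5, #0x71 → r5=0x71
body[2] add  r4, r3, r1 → r4=0x20
body[3] add  r2, r1, #21 → r2=0x75
body[4] mov  r4, r0 → r4=0x59
body[5] mov  r1, r2 → r1=0x75
body[6] sub  r0, r2, #15 → r0=0x66
epilogue: pop r5=0x85, sp=0xce
epilogue: pop r2=0x12, sp=0xcf
epilogue: pop r1=0x60, sp=0xd0
epilogue: pop r0=0x59, sp=0xd1
prologue pushed ['r0', 'r1', 'r2', 'r5'] at ['0xd0', '0xcf', '0xce', '0xcd']

MEM = 0x60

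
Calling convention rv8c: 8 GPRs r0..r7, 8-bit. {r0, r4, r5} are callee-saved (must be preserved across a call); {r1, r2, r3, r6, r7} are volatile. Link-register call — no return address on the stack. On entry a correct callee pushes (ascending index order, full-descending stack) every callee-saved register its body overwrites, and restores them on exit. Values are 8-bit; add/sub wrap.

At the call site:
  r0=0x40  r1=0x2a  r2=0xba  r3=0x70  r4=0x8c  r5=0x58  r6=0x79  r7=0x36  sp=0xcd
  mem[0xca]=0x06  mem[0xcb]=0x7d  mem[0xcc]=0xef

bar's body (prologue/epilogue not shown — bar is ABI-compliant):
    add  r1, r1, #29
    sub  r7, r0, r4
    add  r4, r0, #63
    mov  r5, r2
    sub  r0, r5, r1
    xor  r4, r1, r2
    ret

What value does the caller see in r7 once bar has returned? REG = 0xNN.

REG = 0xb4

prologue: push r0 -> mem[0xcc]=0x40, sp=0xcc
prologue: push r4 -> mem[0xcb]=0x8c, sp=0xcb
prologue: push r5 -> mem[0xca]=0x58, sp=0xca
body[0] add  r1, r1, #29 -> r1=0x47
body[1] sub  r7, r0, r4 -> r7=0xb4
body[2] add  r4, r0, #63 -> r4=0x7f
body[3] mov  r5, r2 -> r5=0xba
body[4] sub  r0, r5, r1 -> r0=0x73
body[5] xor  r4, r1, r2 -> r4=0xfd
epilogue: pop r5=0x58, sp=0xcb
epilogue: pop r4=0x8c, sp=0xcc
epilogue: pop r0=0x40, sp=0xcd
r7 is caller-saved -> body value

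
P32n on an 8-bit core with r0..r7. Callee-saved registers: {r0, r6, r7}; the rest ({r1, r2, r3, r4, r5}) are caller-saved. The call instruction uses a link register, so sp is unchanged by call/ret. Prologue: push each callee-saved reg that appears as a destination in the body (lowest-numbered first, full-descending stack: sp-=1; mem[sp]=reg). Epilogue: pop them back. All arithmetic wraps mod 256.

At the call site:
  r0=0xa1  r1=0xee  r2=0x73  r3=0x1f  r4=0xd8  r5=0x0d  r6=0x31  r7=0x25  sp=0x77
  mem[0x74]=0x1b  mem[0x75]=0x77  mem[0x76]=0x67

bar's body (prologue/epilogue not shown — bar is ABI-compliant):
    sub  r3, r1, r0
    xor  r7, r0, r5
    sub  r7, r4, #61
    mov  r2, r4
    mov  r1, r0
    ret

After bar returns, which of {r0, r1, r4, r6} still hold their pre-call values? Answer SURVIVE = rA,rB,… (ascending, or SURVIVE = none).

SURVIVE = r0,r4,r6

prologue: push r7 → mem[0x76]=0x25, sp=0x76
body[0] sub  r3, r1, r0 → r3=0x4d
body[1] xor  r7, r0, r5 → r7=0xac
body[2] sub  r7, r4, #61 → r7=0x9b
body[3] mov  r2, r4 → r2=0xd8
body[4] mov  r1, r0 → r1=0xa1
epilogue: pop r7=0x25, sp=0x77
r0: callee-saved, written=False
r1: caller-saved, written=True
r4: caller-saved, written=False
r6: callee-saved, written=False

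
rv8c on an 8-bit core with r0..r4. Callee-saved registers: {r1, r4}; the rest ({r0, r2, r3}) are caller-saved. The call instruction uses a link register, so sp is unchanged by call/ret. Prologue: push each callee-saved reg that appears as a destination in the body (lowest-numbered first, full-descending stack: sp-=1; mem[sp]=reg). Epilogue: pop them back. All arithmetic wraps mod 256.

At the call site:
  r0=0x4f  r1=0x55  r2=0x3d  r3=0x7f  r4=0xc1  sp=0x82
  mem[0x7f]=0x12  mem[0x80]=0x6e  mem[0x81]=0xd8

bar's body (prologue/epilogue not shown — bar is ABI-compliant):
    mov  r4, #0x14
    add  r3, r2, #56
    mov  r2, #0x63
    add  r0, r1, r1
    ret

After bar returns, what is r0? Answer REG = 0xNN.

REG = 0xaa

prologue: push r4 → mem[0x81]=0xc1, sp=0x81
body[0] mov  r4, #0x14 → r4=0x14
body[1] add  r3, r2, #56 → r3=0x75
body[2] mov  r2, #0x63 → r2=0x63
body[3] add  r0, r1, r1 → r0=0xaa
epilogue: pop r4=0xc1, sp=0x82
r0 is caller-saved → body value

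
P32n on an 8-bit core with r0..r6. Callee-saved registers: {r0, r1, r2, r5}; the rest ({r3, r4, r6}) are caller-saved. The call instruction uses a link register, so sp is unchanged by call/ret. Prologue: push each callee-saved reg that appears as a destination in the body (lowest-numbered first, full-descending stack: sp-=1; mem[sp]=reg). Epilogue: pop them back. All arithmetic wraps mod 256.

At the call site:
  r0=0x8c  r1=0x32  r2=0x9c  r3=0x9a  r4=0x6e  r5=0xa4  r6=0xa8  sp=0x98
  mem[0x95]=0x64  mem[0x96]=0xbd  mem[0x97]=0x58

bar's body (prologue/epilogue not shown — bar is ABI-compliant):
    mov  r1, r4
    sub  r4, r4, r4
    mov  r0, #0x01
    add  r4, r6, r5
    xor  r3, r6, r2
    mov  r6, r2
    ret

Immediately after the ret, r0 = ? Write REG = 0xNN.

prologue: push r0 → mem[0x97]=0x8c, sp=0x97
prologue: push r1 → mem[0x96]=0x32, sp=0x96
body[0] mov  r1, r4 → r1=0x6e
body[1] sub  r4, r4, r4 → r4=0x00
body[2] mov  r0, #0x01 → r0=0x01
body[3] add  r4, r6, r5 → r4=0x4c
body[4] xor  r3, r6, r2 → r3=0x34
body[5] mov  r6, r2 → r6=0x9c
epilogue: pop r1=0x32, sp=0x97
epilogue: pop r0=0x8c, sp=0x98
r0 is callee-saved → restored

REG = 0x8c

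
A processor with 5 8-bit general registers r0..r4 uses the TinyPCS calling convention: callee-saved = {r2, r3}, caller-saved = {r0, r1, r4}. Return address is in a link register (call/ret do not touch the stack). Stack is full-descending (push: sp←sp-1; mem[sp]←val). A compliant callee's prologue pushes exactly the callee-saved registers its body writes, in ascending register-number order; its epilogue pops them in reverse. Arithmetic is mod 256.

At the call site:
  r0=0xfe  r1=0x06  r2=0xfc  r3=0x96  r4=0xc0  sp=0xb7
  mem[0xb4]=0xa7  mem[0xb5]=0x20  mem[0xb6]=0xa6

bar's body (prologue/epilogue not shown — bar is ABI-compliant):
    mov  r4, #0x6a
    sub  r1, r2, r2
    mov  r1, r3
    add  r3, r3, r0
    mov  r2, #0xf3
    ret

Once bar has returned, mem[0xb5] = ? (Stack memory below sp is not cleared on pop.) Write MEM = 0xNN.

prologue: push r2 → mem[0xb6]=0xfc, sp=0xb6
prologue: push r3 → mem[0xb5]=0x96, sp=0xb5
body[0] mov  r4, #0x6a → r4=0x6a
body[1] sub  r1, r2, r2 → r1=0x00
body[2] mov  r1, r3 → r1=0x96
body[3] add  r3, r3, r0 → r3=0x94
body[4] mov  r2, #0xf3 → r2=0xf3
epilogue: pop r3=0x96, sp=0xb6
epilogue: pop r2=0xfc, sp=0xb7
prologue pushed ['r2', 'r3'] at ['0xb6', '0xb5']

MEM = 0x96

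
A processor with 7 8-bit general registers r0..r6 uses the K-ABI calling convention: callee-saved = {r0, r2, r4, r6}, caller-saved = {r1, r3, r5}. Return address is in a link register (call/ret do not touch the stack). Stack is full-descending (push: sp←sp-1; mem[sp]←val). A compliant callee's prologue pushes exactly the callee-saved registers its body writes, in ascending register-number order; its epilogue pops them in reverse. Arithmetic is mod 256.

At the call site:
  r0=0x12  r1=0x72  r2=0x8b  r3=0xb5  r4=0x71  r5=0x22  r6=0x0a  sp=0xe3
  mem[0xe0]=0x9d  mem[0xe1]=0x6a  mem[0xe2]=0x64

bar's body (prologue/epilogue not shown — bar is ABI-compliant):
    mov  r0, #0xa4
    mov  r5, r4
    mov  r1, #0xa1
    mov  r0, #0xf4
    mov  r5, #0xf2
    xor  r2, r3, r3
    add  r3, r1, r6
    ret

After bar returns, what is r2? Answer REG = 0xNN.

prologue: push r0 -> mem[0xe2]=0x12, sp=0xe2
prologue: push r2 -> mem[0xe1]=0x8b, sp=0xe1
body[0] mov  r0, #0xa4 -> r0=0xa4
body[1] mov  r5, r4 -> r5=0x71
body[2] mov  r1, #0xa1 -> r1=0xa1
body[3] mov  r0, #0xf4 -> r0=0xf4
body[4] mov  r5, #0xf2 -> r5=0xf2
body[5] xor  r2, r3, r3 -> r2=0x00
body[6] add  r3, r1, r6 -> r3=0xab
epilogue: pop r2=0x8b, sp=0xe2
epilogue: pop r0=0x12, sp=0xe3
r2 is callee-saved -> restored

REG = 0x8b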